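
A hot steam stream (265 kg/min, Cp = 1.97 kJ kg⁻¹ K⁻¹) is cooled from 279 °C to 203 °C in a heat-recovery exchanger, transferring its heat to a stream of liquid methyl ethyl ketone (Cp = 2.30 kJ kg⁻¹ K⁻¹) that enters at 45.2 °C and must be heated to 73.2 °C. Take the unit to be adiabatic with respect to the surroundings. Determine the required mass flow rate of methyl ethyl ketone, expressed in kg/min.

Heat released by hot stream: Q = 265 × 1.97 × (279 − 203) = 39676 kJ/min
Energy balance on cold side (adiabatic exchanger): Q = ṁ_c·Cp_c·(T_c,out − T_c,in)
ṁ_c = 39676 / [2.30 × (73.2 − 45.2)] = 616.08 kg/min

ṁ_c = 616 kg/min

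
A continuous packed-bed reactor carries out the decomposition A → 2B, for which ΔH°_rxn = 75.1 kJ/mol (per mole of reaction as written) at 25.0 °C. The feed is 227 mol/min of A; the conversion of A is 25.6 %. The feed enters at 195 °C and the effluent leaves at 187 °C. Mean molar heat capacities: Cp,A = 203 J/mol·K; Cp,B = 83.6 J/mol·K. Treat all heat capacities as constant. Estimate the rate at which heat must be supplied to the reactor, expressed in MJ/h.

Extent of reaction ξ = 0.256 × 227 = 58.112 mol/min
Reaction term: ξ·ΔH°_rxn = 58.112 × 75.1 = 4364.2 kJ/min
Sensible, feed 195→25 °C: -7833.8 kJ/min
Outlet flows (mol/min): A 168.89, B 116.22
Sensible, products 25→187 °C: 7128.1 kJ/min
Q = ΔH = 3658.5 kJ/min = 60.976 kW
Heat supplied = 219.51 MJ/h

Q_in = 220 MJ/h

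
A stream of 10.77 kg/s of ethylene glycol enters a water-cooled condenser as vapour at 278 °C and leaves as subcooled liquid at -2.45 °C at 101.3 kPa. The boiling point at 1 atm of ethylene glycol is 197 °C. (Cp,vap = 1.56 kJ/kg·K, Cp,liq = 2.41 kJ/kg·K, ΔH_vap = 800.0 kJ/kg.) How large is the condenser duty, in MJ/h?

vapour 278→197 °C: -126.36 kJ/kg
condensation at 197 °C: -800 kJ/kg
liquid 197→-2.45 °C: -480.67 kJ/kg
Δh = -126.36 + -800 + -480.67 = -1407 kJ/kg
Q = ṁ·Δh = 10.77 kg/s × -1407 kJ/kg = -15154 kJ/s
|Q| = 15154 kW = 54554 MJ/h

Q_c = 54600 MJ/h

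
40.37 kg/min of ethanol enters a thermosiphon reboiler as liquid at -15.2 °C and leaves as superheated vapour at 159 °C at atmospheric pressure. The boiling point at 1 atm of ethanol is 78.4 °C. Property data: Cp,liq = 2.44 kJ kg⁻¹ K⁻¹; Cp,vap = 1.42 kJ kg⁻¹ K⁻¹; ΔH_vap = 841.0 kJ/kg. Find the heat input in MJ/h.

Q = 2870 MJ/h

liquid -15.2→78.4 °C: 228.38 kJ/kg
vaporisation at 78.4 °C: 841 kJ/kg
vapour 78.4→159 °C: 114.45 kJ/kg
Δh = 228.38 + 841 + 114.45 = 1183.8 kJ/kg
Q = ṁ·Δh = 40.37 kg/min × 1183.8 kJ/kg = 47791 kJ/min
|Q| = 796.52 kW = 2867.5 MJ/h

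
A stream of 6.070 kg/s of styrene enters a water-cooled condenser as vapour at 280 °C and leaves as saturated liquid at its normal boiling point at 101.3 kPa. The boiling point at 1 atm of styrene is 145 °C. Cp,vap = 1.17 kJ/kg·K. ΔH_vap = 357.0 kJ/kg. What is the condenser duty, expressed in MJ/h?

vapour 280→145 °C: -157.95 kJ/kg
condensation at 145 °C: -357 kJ/kg
Δh = -157.95 + -357 = -514.95 kJ/kg
Q = ṁ·Δh = 6.070 kg/s × -514.95 kJ/kg = -3125.7 kJ/s
|Q| = 3125.7 kW = 11253 MJ/h

Q_c = 11300 MJ/h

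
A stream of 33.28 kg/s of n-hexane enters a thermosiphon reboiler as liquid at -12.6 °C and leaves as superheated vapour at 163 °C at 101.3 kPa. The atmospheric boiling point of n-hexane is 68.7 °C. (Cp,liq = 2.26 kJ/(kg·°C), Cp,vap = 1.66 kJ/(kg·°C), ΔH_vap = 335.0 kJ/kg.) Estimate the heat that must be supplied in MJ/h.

liquid -12.6→68.7 °C: 183.74 kJ/kg
vaporisation at 68.7 °C: 335 kJ/kg
vapour 68.7→163 °C: 156.54 kJ/kg
Δh = 183.74 + 335 + 156.54 = 675.28 kJ/kg
Q = ṁ·Δh = 33.28 kg/s × 675.28 kJ/kg = 22473 kJ/s
|Q| = 22473 kW = 80903 MJ/h

Q = 80900 MJ/h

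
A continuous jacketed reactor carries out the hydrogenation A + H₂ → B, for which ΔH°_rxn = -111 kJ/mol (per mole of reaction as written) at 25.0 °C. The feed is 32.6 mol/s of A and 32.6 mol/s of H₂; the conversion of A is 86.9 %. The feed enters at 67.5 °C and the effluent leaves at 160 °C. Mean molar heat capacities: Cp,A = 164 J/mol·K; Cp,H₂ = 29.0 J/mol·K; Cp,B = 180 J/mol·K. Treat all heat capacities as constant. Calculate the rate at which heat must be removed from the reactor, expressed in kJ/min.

Q_out = 157000 kJ/min

Extent of reaction ξ = 0.869 × 32.6 = 28.329 mol/s
Reaction term: ξ·ΔH°_rxn = 28.329 × -111 = -3144.6 kJ/s
Sensible, feed 67.5→25 °C: -267.4 kJ/s
Outlet flows (mol/s): A 4.2706, H₂ 4.2706, B 28.329
Sensible, products 25→160 °C: 799.67 kJ/s
Q = ΔH = -2612.3 kJ/s = -2612.3 kW
Heat removed = 156740 kJ/min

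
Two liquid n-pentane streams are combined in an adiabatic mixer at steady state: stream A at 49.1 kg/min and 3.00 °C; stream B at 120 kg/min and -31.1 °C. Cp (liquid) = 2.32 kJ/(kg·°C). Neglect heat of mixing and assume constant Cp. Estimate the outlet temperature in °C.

T_out = -21.2 °C

Energy balance with Q = 0: Σ ṁᵢCp,ᵢ(T_out − Tᵢ) = 0
T_out = Σ ṁᵢCp,ᵢTᵢ / Σ ṁᵢCp,ᵢ
      = -8316.5 / 392.31 = -21.199 °C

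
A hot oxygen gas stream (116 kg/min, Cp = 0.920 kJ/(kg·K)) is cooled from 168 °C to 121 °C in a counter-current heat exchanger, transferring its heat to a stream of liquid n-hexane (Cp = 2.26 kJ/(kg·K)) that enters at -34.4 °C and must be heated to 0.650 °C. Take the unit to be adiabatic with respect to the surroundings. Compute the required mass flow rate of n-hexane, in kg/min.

Heat released by hot stream: Q = 116 × 0.920 × (168 − 121) = 5015.8 kJ/min
Energy balance on cold side (adiabatic exchanger): Q = ṁ_c·Cp_c·(T_c,out − T_c,in)
ṁ_c = 5015.8 / [2.26 × (0.650 − -34.4)] = 63.321 kg/min

ṁ_c = 63.3 kg/min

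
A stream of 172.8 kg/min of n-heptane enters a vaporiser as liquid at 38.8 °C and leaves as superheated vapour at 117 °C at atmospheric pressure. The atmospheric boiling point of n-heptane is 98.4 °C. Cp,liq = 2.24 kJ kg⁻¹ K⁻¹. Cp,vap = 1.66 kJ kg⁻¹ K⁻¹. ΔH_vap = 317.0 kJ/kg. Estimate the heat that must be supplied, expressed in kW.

liquid 38.8→98.4 °C: 133.5 kJ/kg
vaporisation at 98.4 °C: 317 kJ/kg
vapour 98.4→117 °C: 30.876 kJ/kg
Δh = 133.5 + 317 + 30.876 = 481.38 kJ/kg
Q = ṁ·Δh = 172.8 kg/min × 481.38 kJ/kg = 83182 kJ/min
|Q| = 1386.4 kW

Q = 1390 kW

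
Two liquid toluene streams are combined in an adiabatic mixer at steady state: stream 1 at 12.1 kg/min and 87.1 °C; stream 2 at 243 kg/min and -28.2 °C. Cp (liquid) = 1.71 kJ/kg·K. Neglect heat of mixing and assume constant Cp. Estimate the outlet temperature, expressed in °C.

No heat crosses the boundary, so H_out = H_in.
T_out = Σ ṁᵢCp,ᵢTᵢ / Σ ṁᵢCp,ᵢ
      = -9915.8 / 436.22 = -22.731 °C

T_out = -22.7 °C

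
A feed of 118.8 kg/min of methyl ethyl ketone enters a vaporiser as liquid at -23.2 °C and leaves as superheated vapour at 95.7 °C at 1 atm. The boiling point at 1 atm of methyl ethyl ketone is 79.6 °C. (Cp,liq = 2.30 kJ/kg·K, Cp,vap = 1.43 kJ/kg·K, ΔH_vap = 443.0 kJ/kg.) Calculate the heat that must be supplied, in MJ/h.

liquid -23.2→79.6 °C: 236.44 kJ/kg
vaporisation at 79.6 °C: 443 kJ/kg
vapour 79.6→95.7 °C: 23.023 kJ/kg
Δh = 236.44 + 443 + 23.023 = 702.46 kJ/kg
Q = ṁ·Δh = 118.8 kg/min × 702.46 kJ/kg = 83453 kJ/min
|Q| = 1390.9 kW = 5007.2 MJ/h

Q = 5010 MJ/h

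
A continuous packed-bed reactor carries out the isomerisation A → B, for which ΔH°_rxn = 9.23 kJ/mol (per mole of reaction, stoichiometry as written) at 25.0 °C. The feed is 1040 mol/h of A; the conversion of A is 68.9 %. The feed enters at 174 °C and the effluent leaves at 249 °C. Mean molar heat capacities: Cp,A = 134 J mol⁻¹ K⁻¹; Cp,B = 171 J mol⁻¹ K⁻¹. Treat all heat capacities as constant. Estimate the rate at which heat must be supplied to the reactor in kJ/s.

Extent of reaction ξ = 0.689 × 1040 = 716.56 mol/h
Reaction term: ξ·ΔH°_rxn = 716.56 × 9.23 = 6613.8 kJ/h
Sensible, feed 174→25 °C: -20765 kJ/h
Outlet flows (mol/h): A 323.44, B 716.56
Sensible, products 25→249 °C: 37155 kJ/h
Q = ΔH = 23005 kJ/h = 6.3902 kW
Heat supplied = 6.3902 kJ/s

Q_in = 6.39 kJ/s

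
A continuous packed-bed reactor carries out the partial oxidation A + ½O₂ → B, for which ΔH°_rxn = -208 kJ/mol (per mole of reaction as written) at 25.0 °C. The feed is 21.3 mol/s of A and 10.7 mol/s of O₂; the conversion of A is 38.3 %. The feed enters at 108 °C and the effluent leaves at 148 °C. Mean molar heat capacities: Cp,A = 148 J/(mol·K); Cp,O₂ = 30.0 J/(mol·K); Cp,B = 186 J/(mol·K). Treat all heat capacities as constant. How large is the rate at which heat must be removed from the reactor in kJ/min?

Extent of reaction ξ = 0.383 × 21.3 = 8.1579 mol/s
Reaction term: ξ·ΔH°_rxn = 8.1579 × -208 = -1696.8 kJ/s
Sensible, feed 108→25 °C: -288.29 kJ/s
Outlet flows (mol/s): A 13.142, O₂ 6.621, B 8.1579
Sensible, products 25→148 °C: 450.31 kJ/s
Q = ΔH = -1534.8 kJ/s = -1534.8 kW
Heat removed = 92090 kJ/min

Q_out = 92100 kJ/min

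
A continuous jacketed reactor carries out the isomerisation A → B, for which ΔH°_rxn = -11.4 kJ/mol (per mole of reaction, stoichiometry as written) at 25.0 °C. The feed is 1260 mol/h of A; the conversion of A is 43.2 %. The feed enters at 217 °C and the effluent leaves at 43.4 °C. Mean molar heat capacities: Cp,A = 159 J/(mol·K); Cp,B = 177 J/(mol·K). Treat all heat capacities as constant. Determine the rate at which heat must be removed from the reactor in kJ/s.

Extent of reaction ξ = 0.432 × 1260 = 544.32 mol/h
Reaction term: ξ·ΔH°_rxn = 544.32 × -11.4 = -6205.2 kJ/h
Sensible, feed 217→25 °C: -38465 kJ/h
Outlet flows (mol/h): A 715.68, B 544.32
Sensible, products 25→43.4 °C: 3866.5 kJ/h
Q = ΔH = -40804 kJ/h = -11.334 kW
Heat removed = 11.334 kJ/s

Q_out = 11.3 kJ/s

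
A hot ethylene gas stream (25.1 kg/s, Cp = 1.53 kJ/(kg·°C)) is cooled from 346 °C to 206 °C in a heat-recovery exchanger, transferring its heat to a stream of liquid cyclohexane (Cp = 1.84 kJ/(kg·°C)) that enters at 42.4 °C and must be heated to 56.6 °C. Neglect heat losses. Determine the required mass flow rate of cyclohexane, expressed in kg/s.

ṁ_c = 206 kg/s

Heat released by hot stream: Q = 25.1 × 1.53 × (346 − 206) = 5376.4 kJ/s
Energy balance on cold side (adiabatic exchanger): Q = ṁ_c·Cp_c·(T_c,out − T_c,in)
ṁ_c = 5376.4 / [1.84 × (56.6 − 42.4)] = 205.77 kg/s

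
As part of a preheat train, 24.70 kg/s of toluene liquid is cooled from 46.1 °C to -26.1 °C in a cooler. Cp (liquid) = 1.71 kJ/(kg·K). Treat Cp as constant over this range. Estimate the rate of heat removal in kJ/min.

Q = ṁ·Cp·ΔT = 24.70 × 1.71 × (-26.1 − 46.1) = -3049.5 kJ/s
Cooling duty = 182970 kJ/min

Q_c = 183000 kJ/min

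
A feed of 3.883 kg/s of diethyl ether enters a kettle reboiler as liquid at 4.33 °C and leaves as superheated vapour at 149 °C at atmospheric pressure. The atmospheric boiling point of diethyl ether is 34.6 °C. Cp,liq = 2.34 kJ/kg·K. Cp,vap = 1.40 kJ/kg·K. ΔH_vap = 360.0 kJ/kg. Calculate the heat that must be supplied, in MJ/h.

liquid 4.33→34.6 °C: 70.832 kJ/kg
vaporisation at 34.6 °C: 360 kJ/kg
vapour 34.6→149 °C: 160.16 kJ/kg
Δh = 70.832 + 360 + 160.16 = 590.99 kJ/kg
Q = ṁ·Δh = 3.883 kg/s × 590.99 kJ/kg = 2294.8 kJ/s
|Q| = 2294.8 kW = 8261.4 MJ/h

Q = 8260 MJ/h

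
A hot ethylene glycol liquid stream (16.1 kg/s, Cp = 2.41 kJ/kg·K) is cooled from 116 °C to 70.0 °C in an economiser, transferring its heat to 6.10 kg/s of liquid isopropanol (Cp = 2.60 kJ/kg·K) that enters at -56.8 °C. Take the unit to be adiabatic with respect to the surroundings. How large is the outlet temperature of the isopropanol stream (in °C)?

T_c,out = 55.7 °C

Heat released by hot stream: Q = 16.1 × 2.41 × (116 − 70.0) = 1784.8 kJ/s
Energy balance on cold side (adiabatic exchanger): Q = ṁ_c·Cp_c·(T_c,out − T_c,in)
T_c,out = -56.8 + 1784.8/(6.10 × 2.60) = 55.738 °C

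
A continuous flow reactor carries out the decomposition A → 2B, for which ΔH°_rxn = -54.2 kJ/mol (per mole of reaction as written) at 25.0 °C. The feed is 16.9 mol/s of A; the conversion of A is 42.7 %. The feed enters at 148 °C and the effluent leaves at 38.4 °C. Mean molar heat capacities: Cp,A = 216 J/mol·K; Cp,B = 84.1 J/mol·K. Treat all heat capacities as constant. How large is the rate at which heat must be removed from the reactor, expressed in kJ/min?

Extent of reaction ξ = 0.427 × 16.9 = 7.2163 mol/s
Reaction term: ξ·ΔH°_rxn = 7.2163 × -54.2 = -391.12 kJ/s
Sensible, feed 148→25 °C: -449 kJ/s
Outlet flows (mol/s): A 9.6837, B 14.433
Sensible, products 25→38.4 °C: 44.293 kJ/s
Q = ΔH = -795.83 kJ/s = -795.83 kW
Heat removed = 47750 kJ/min

Q_out = 47700 kJ/min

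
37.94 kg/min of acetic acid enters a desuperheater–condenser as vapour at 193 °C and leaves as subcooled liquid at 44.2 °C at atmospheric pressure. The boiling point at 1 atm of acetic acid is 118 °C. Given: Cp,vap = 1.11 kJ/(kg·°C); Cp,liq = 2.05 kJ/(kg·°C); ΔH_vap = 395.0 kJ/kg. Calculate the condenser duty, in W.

Q_c = 398000 W

vapour 193→118 °C: -83.25 kJ/kg
condensation at 118 °C: -395 kJ/kg
liquid 118→44.2 °C: -151.29 kJ/kg
Δh = -83.25 + -395 + -151.29 = -629.54 kJ/kg
Q = ṁ·Δh = 37.94 kg/min × -629.54 kJ/kg = -23885 kJ/min
|Q| = 398.08 kW = 398080 W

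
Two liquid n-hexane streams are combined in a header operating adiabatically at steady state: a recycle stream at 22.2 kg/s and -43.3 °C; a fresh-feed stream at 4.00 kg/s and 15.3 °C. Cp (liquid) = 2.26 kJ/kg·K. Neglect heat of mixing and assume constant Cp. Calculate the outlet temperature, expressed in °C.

Adiabatic, steady state ⇒ Σ ṁᵢCp,ᵢ(T_out − Tᵢ) = 0
Σ ṁᵢCp,ᵢTᵢ = 22.2×2.26×-43.3 + 4.00×2.26×15.3 = -2034.1
Σ ṁᵢCp,ᵢ = 22.2×2.26 + 4.00×2.26 = 59.212
T_out = -2034.1 / 59.212 = -34.353 °C

T_out = -34.4 °C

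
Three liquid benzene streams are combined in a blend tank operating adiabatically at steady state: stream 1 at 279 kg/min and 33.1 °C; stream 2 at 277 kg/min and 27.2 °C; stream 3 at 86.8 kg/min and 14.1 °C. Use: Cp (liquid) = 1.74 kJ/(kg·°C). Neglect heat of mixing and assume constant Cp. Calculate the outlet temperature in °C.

T_out = 28.0 °C

Adiabatic, steady state ⇒ Σ ṁᵢCp,ᵢ(T_out − Tᵢ) = 0
T_out = Σ ṁᵢCp,ᵢTᵢ / Σ ṁᵢCp,ᵢ
      = 31308 / 1118.5 = 27.992 °C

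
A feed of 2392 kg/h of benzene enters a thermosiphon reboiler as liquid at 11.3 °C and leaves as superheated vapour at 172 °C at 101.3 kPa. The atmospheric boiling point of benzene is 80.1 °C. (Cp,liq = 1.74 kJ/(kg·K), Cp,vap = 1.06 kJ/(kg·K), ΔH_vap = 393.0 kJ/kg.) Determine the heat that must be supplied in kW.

liquid 11.3→80.1 °C: 119.71 kJ/kg
vaporisation at 80.1 °C: 393 kJ/kg
vapour 80.1→172 °C: 97.414 kJ/kg
Δh = 119.71 + 393 + 97.414 = 610.13 kJ/kg
Q = ṁ·Δh = 2392 kg/h × 610.13 kJ/kg = 1.4594e+06 kJ/h
|Q| = 405.39 kW

Q = 405 kW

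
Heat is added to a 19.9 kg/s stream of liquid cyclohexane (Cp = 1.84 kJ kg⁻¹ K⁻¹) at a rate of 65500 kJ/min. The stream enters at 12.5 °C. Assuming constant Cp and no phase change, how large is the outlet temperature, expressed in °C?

Q = 65500 kJ/min = 1091.7 kJ/s
ΔT = Q/(ṁ·Cp) = 1091.7/(19.9×1.84) = 29.814 K
T_out = 12.5 + 29.814 = 42.314 °C

T_out = 42.3 °C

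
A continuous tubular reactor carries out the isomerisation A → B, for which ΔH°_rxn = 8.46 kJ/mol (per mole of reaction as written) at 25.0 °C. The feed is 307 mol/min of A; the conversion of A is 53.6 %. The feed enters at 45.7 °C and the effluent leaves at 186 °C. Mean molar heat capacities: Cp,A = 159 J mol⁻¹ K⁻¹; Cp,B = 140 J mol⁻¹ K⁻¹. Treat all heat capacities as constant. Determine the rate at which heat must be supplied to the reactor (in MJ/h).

Q_in = 464 MJ/h

Extent of reaction ξ = 0.536 × 307 = 164.55 mol/min
Reaction term: ξ·ΔH°_rxn = 164.55 × 8.46 = 1392.1 kJ/min
Sensible, feed 45.7→25 °C: -1010.4 kJ/min
Outlet flows (mol/min): A 142.45, B 164.55
Sensible, products 25→186 °C: 7355.5 kJ/min
Q = ΔH = 7737.2 kJ/min = 128.95 kW
Heat supplied = 464.23 MJ/h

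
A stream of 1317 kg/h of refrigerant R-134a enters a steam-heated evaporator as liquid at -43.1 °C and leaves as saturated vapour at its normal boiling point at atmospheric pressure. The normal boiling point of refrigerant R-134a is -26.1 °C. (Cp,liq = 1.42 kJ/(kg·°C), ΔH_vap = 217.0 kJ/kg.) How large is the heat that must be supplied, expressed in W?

liquid -43.1→-26.1 °C: 24.14 kJ/kg
vaporisation at -26.1 °C: 217 kJ/kg
Δh = 24.14 + 217 = 241.14 kJ/kg
Q = ṁ·Δh = 1317 kg/h × 241.14 kJ/kg = 317580 kJ/h
|Q| = 88.217 kW = 88217 W

Q = 88200 W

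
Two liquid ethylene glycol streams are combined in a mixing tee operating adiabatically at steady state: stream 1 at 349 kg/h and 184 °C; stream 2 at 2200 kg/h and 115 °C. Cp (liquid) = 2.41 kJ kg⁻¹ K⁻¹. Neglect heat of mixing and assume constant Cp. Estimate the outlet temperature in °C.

Energy balance with Q = 0: Σ ṁᵢCp,ᵢ(T_out − Tᵢ) = 0
T_out = Σ ṁᵢCp,ᵢTᵢ / Σ ṁᵢCp,ᵢ
      = 764490 / 6143.1 = 124.45 °C

T_out = 124 °C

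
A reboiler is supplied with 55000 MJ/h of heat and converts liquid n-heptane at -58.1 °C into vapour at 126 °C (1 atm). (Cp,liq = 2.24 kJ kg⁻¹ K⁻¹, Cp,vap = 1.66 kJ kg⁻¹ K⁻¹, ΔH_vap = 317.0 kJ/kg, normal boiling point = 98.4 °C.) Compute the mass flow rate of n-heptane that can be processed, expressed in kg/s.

Δh = 2.24×(98.4−-58.1) + 317.0 + 1.66×(126−98.4) = 713.38 kJ/kg
Q = 55000 MJ/h = 15278 kJ/s = 15278 kJ/s
ṁ = Q/Δh = 15278 / 713.38 = 21.416 kg/s

ṁ = 21.4 kg/s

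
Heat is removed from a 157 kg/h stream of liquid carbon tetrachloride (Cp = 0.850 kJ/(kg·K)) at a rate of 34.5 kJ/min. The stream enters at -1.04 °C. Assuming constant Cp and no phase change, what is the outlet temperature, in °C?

Q = 34.5 kJ/min = 2070 kJ/h
ΔT = Q/(ṁ·Cp) = 2070/(157×0.850) = 15.511 K
T_out = -1.04 − 15.511 = -16.551 °C

T_out = -16.6 °C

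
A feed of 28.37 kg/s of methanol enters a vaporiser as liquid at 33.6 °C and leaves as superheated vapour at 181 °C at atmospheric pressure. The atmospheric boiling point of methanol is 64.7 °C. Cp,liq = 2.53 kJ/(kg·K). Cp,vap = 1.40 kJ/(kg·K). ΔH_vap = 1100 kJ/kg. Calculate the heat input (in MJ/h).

liquid 33.6→64.7 °C: 78.683 kJ/kg
vaporisation at 64.7 °C: 1100 kJ/kg
vapour 64.7→181 °C: 162.82 kJ/kg
Δh = 78.683 + 1100 + 162.82 = 1341.5 kJ/kg
Q = ṁ·Δh = 28.37 kg/s × 1341.5 kJ/kg = 38058 kJ/s
|Q| = 38058 kW = 137010 MJ/h

Q = 137000 MJ/h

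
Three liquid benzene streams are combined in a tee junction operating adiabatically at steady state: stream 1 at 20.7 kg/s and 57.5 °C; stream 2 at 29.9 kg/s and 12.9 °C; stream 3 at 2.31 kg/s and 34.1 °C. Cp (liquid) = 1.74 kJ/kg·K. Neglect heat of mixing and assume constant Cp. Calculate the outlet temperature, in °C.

T_out = 31.3 °C

Energy balance with Q = 0: Σ ṁᵢCp,ᵢ(T_out − Tᵢ) = 0
Σ ṁᵢCp,ᵢTᵢ = 20.7×1.74×57.5 + 29.9×1.74×12.9 + 2.31×1.74×34.1 = 2879.2
Σ ṁᵢCp,ᵢ = 20.7×1.74 + 29.9×1.74 + 2.31×1.74 = 92.063
T_out = 2879.2 / 92.063 = 31.274 °C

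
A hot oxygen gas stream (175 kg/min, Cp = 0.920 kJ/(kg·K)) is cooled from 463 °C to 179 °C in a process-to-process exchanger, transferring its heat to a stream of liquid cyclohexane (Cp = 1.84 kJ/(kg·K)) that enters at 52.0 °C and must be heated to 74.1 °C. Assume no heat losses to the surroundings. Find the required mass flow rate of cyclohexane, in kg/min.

ṁ_c = 1120 kg/min

Heat released by hot stream: Q = 175 × 0.920 × (463 − 179) = 45724 kJ/min
Energy balance on cold side (adiabatic exchanger): Q = ṁ_c·Cp_c·(T_c,out − T_c,in)
ṁ_c = 45724 / [1.84 × (74.1 − 52.0)] = 1124.4 kg/min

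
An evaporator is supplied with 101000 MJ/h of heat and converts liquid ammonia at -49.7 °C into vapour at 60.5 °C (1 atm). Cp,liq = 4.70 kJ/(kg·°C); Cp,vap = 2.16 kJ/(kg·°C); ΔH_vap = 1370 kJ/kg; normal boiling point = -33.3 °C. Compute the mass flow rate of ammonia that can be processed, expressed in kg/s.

ṁ = 17.0 kg/s

Δh = 4.70×(-33.3−-49.7) + 1370 + 2.16×(60.5−-33.3) = 1649.7 kJ/kg
Q = 101000 MJ/h = 28056 kJ/s = 28056 kJ/s
ṁ = Q/Δh = 28056 / 1649.7 = 17.007 kg/s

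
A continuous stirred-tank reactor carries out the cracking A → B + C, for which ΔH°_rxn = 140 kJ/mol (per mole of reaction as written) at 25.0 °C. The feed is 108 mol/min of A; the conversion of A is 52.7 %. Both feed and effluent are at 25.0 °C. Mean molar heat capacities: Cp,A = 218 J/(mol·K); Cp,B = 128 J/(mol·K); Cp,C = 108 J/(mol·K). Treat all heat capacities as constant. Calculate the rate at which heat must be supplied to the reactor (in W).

Q_in = 133000 W

Extent of reaction ξ = 0.527 × 108 = 56.916 mol/min
Reaction term: ξ·ΔH°_rxn = 56.916 × 140 = 7968.2 kJ/min
Q = ΔH = 7968.2 kJ/min = 132.8 kW
Heat supplied = 132800 W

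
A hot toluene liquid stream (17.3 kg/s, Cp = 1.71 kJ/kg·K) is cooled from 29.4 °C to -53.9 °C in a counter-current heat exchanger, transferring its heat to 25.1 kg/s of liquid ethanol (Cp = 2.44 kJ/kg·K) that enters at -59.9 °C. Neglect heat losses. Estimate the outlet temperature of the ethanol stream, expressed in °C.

T_c,out = -19.7 °C

Heat released by hot stream: Q = 17.3 × 1.71 × (29.4 − -53.9) = 2464.3 kJ/s
Energy balance on cold side (adiabatic exchanger): Q = ṁ_c·Cp_c·(T_c,out − T_c,in)
T_c,out = -59.9 + 2464.3/(25.1 × 2.44) = -19.663 °C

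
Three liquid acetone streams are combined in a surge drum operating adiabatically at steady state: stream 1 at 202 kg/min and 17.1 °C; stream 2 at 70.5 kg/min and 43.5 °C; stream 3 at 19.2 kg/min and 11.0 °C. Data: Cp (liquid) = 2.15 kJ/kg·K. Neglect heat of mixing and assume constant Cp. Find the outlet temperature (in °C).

Energy balance with Q = 0: Σ ṁᵢCp,ᵢ(T_out − Tᵢ) = 0
T_out = Σ ṁᵢCp,ᵢTᵢ / Σ ṁᵢCp,ᵢ
      = 14474 / 627.15 = 23.079 °C

T_out = 23.1 °C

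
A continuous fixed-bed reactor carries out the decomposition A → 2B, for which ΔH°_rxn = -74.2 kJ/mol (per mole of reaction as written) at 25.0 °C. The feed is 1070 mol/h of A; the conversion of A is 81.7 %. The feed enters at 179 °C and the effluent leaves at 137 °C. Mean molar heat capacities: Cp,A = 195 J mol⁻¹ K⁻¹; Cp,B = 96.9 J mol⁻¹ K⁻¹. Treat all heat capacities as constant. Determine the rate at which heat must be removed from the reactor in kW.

Extent of reaction ξ = 0.817 × 1070 = 874.19 mol/h
Reaction term: ξ·ΔH°_rxn = 874.19 × -74.2 = -64865 kJ/h
Sensible, feed 179→25 °C: -32132 kJ/h
Outlet flows (mol/h): A 195.81, B 1748.4
Sensible, products 25→137 °C: 23251 kJ/h
Q = ΔH = -73746 kJ/h = -20.485 kW
Heat removed = 20.485 kW

Q_out = 20.5 kW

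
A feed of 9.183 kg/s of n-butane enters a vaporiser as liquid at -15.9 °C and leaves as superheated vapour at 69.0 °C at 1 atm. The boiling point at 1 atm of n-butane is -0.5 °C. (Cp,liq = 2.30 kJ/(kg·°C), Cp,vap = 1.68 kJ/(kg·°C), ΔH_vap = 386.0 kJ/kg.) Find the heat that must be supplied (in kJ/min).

liquid -15.9→-0.5 °C: 35.42 kJ/kg
vaporisation at -0.5 °C: 386 kJ/kg
vapour -0.5→69.0 °C: 116.76 kJ/kg
Δh = 35.42 + 386 + 116.76 = 538.18 kJ/kg
Q = ṁ·Δh = 9.183 kg/s × 538.18 kJ/kg = 4942.1 kJ/s
|Q| = 4942.1 kW = 296530 kJ/min

Q = 297000 kJ/min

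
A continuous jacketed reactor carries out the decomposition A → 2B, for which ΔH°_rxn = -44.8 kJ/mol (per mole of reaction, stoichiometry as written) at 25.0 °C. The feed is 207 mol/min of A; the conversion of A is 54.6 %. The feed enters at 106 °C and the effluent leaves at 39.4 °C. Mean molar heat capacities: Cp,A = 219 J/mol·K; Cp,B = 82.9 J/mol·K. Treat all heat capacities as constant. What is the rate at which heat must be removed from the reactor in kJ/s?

Q_out = 136 kJ/s

Extent of reaction ξ = 0.546 × 207 = 113.02 mol/min
Reaction term: ξ·ΔH°_rxn = 113.02 × -44.8 = -5063.4 kJ/min
Sensible, feed 106→25 °C: -3672 kJ/min
Outlet flows (mol/min): A 93.978, B 226.04
Sensible, products 25→39.4 °C: 566.21 kJ/min
Q = ΔH = -8169.1 kJ/min = -136.15 kW
Heat removed = 136.15 kJ/s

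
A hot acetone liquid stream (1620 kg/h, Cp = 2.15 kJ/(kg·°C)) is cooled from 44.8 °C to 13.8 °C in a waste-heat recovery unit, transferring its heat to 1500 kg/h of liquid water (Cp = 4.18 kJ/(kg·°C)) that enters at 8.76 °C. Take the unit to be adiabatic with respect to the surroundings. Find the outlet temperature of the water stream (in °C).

Heat released by hot stream: Q = 1620 × 2.15 × (44.8 − 13.8) = 107970 kJ/h
Energy balance on cold side (adiabatic exchanger): Q = ṁ_c·Cp_c·(T_c,out − T_c,in)
T_c,out = 8.76 + 107970/(1500 × 4.18) = 25.981 °C

T_c,out = 26.0 °C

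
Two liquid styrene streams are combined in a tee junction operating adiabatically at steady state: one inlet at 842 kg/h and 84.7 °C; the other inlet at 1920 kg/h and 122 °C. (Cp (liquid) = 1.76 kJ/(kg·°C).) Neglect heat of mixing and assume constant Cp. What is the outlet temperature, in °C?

T_out = 111 °C

No heat crosses the boundary, so H_out = H_in.
Σ ṁᵢCp,ᵢTᵢ = 842×1.76×84.7 + 1920×1.76×122 = 537780
Σ ṁᵢCp,ᵢ = 842×1.76 + 1920×1.76 = 4861.1
T_out = 537780 / 4861.1 = 110.63 °C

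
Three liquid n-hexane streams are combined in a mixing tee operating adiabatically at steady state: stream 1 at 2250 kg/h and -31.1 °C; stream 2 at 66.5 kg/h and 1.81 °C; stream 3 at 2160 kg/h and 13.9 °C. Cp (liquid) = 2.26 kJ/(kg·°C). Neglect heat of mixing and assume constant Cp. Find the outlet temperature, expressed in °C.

T_out = -8.90 °C

Energy balance with Q = 0: Σ ṁᵢCp,ᵢ(T_out − Tᵢ) = 0
Σ ṁᵢCp,ᵢTᵢ = 2250×2.26×-31.1 + 66.5×2.26×1.81 + 2160×2.26×13.9 = -90017
Σ ṁᵢCp,ᵢ = 2250×2.26 + 66.5×2.26 + 2160×2.26 = 10117
T_out = -90017 / 10117 = -8.8977 °C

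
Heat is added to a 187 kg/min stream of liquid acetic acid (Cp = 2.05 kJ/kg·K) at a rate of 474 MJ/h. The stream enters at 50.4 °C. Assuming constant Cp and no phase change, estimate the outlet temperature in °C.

Q = 474 MJ/h = 7900 kJ/min
ΔT = Q/(ṁ·Cp) = 7900/(187×2.05) = 20.608 K
T_out = 50.4 + 20.608 = 71.008 °C

T_out = 71.0 °C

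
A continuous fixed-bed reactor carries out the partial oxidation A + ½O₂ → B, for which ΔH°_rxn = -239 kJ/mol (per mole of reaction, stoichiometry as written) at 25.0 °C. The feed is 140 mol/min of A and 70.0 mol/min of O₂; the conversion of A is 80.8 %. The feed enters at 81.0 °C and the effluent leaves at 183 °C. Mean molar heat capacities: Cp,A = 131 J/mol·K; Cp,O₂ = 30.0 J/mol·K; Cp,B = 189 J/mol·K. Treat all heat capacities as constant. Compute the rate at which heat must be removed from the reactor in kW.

Extent of reaction ξ = 0.808 × 140 = 113.12 mol/min
Reaction term: ξ·ΔH°_rxn = 113.12 × -239 = -27036 kJ/min
Sensible, feed 81.0→25 °C: -1144.6 kJ/min
Outlet flows (mol/min): A 26.88, O₂ 13.44, B 113.12
Sensible, products 25→183 °C: 3998.1 kJ/min
Q = ΔH = -24182 kJ/min = -403.04 kW
Heat removed = 403.04 kW

Q_out = 403 kW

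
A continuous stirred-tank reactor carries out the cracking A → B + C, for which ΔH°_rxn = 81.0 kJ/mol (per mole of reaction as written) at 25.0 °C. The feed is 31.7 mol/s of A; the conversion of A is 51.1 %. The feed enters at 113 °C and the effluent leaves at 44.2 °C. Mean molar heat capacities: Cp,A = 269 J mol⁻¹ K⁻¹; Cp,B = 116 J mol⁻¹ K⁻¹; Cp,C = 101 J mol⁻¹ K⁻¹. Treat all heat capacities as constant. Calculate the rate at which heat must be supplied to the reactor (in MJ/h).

Q_in = 2550 MJ/h

Extent of reaction ξ = 0.511 × 31.7 = 16.199 mol/s
Reaction term: ξ·ΔH°_rxn = 16.199 × 81.0 = 1312.1 kJ/s
Sensible, feed 113→25 °C: -750.4 kJ/s
Outlet flows (mol/s): A 15.501, B 16.199, C 16.199
Sensible, products 25→44.2 °C: 147.55 kJ/s
Q = ΔH = 709.24 kJ/s = 709.24 kW
Heat supplied = 2553.3 MJ/h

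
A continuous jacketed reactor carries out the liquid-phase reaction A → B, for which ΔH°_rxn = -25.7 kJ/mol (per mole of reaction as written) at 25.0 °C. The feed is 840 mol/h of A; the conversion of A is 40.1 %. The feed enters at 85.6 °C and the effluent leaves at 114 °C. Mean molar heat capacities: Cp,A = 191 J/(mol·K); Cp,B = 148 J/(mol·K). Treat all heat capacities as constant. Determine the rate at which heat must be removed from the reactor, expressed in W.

Q_out = 1500 W

Extent of reaction ξ = 0.401 × 840 = 336.84 mol/h
Reaction term: ξ·ΔH°_rxn = 336.84 × -25.7 = -8656.8 kJ/h
Sensible, feed 85.6→25 °C: -9722.7 kJ/h
Outlet flows (mol/h): A 503.16, B 336.84
Sensible, products 25→114 °C: 12990 kJ/h
Q = ΔH = -5389.4 kJ/h = -1.497 kW
Heat removed = 1497 W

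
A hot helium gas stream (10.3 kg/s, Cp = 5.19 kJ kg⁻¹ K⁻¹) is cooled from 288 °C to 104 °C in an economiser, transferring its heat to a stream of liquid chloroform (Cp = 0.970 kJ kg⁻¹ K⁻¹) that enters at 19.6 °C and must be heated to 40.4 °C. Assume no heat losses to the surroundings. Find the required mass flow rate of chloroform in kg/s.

ṁ_c = 488 kg/s

Heat released by hot stream: Q = 10.3 × 5.19 × (288 − 104) = 9836.1 kJ/s
Energy balance on cold side (adiabatic exchanger): Q = ṁ_c·Cp_c·(T_c,out − T_c,in)
ṁ_c = 9836.1 / [0.970 × (40.4 − 19.6)] = 487.51 kg/s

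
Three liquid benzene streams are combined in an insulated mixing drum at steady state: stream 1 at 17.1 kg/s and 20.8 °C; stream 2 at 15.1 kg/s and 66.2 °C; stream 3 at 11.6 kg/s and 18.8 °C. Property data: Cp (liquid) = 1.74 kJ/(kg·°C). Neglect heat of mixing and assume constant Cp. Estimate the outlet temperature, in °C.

Adiabatic, steady state ⇒ Σ ṁᵢCp,ᵢ(T_out − Tᵢ) = 0
T_out = Σ ṁᵢCp,ᵢTᵢ / Σ ṁᵢCp,ᵢ
      = 2737.7 / 76.212 = 35.922 °C

T_out = 35.9 °C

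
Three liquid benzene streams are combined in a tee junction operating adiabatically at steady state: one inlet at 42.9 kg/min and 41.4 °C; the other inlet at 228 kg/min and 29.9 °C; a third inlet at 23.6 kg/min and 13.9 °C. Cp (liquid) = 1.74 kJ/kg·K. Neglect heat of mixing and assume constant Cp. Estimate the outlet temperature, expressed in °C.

No heat crosses the boundary, so H_out = H_in.
T_out = Σ ṁᵢCp,ᵢTᵢ / Σ ṁᵢCp,ᵢ
      = 15523 / 512.43 = 30.293 °C

T_out = 30.3 °C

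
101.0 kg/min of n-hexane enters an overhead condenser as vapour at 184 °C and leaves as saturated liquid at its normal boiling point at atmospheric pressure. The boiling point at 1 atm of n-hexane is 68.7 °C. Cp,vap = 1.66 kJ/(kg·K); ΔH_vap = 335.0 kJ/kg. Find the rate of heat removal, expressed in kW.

vapour 184→68.7 °C: -191.4 kJ/kg
condensation at 68.7 °C: -335 kJ/kg
Δh = -191.4 + -335 = -526.4 kJ/kg
Q = ṁ·Δh = 101.0 kg/min × -526.4 kJ/kg = -53166 kJ/min
|Q| = 886.1 kW

Q_c = 886 kW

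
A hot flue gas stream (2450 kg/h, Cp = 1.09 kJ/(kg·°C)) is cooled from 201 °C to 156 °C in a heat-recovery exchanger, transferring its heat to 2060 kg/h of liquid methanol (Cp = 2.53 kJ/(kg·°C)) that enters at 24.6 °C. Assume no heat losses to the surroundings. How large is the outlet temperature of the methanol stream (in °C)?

Heat released by hot stream: Q = 2450 × 1.09 × (201 − 156) = 120170 kJ/h
Energy balance on cold side (adiabatic exchanger): Q = ṁ_c·Cp_c·(T_c,out − T_c,in)
T_c,out = 24.6 + 120170/(2060 × 2.53) = 47.658 °C

T_c,out = 47.7 °C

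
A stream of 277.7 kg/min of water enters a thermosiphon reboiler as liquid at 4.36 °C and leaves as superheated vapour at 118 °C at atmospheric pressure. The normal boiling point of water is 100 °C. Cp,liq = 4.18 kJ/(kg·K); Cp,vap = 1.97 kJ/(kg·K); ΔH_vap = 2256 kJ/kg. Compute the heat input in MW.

liquid 4.36→100 °C: 399.78 kJ/kg
vaporisation at 100 °C: 2256 kJ/kg
vapour 100→118 °C: 35.46 kJ/kg
Δh = 399.78 + 2256 + 35.46 = 2691.2 kJ/kg
Q = ṁ·Δh = 277.7 kg/min × 2691.2 kJ/kg = 747360 kJ/min
|Q| = 12456 kW = 12.456 MW

Q = 12.5 MW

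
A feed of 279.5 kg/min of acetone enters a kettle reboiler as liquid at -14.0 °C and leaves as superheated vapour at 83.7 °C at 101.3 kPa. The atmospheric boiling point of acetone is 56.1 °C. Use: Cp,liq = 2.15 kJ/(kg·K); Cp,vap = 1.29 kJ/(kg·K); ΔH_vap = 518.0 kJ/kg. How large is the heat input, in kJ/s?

liquid -14.0→56.1 °C: 150.71 kJ/kg
vaporisation at 56.1 °C: 518 kJ/kg
vapour 56.1→83.7 °C: 35.604 kJ/kg
Δh = 150.71 + 518 + 35.604 = 704.32 kJ/kg
Q = ṁ·Δh = 279.5 kg/min × 704.32 kJ/kg = 196860 kJ/min
|Q| = 3281 kW

Q = 3280 kJ/s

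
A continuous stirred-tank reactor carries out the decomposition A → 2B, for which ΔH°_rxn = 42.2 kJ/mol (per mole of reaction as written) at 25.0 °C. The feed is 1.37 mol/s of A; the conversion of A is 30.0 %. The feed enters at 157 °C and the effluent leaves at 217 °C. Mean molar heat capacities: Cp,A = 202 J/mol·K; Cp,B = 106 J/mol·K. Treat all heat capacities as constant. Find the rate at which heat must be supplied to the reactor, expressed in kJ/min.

Q_in = 2080 kJ/min

Extent of reaction ξ = 0.300 × 1.37 = 0.411 mol/s
Reaction term: ξ·ΔH°_rxn = 0.411 × 42.2 = 17.344 kJ/s
Sensible, feed 157→25 °C: -36.53 kJ/s
Outlet flows (mol/s): A 0.959, B 0.822
Sensible, products 25→217 °C: 53.923 kJ/s
Q = ΔH = 34.738 kJ/s = 34.738 kW
Heat supplied = 2084.3 kJ/min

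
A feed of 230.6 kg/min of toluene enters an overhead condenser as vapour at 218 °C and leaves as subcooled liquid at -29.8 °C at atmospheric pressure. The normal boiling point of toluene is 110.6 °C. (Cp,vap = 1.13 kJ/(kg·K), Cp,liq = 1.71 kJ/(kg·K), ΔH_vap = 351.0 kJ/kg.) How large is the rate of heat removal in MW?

vapour 218→110.6 °C: -121.36 kJ/kg
condensation at 110.6 °C: -351 kJ/kg
liquid 110.6→-29.8 °C: -240.08 kJ/kg
Δh = -121.36 + -351 + -240.08 = -712.45 kJ/kg
Q = ṁ·Δh = 230.6 kg/min × -712.45 kJ/kg = -164290 kJ/min
|Q| = 2738.2 kW = 2.7382 MW

Q_c = 2.74 MW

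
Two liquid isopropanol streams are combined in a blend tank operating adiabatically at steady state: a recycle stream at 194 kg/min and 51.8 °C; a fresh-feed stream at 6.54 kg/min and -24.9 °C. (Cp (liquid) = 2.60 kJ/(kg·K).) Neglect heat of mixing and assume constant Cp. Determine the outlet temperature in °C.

T_out = 49.3 °C

Energy balance with Q = 0: Σ ṁᵢCp,ᵢ(T_out − Tᵢ) = 0
Σ ṁᵢCp,ᵢTᵢ = 194×2.60×51.8 + 6.54×2.60×-24.9 = 25705
Σ ṁᵢCp,ᵢ = 194×2.60 + 6.54×2.60 = 521.4
T_out = 25705 / 521.4 = 49.299 °C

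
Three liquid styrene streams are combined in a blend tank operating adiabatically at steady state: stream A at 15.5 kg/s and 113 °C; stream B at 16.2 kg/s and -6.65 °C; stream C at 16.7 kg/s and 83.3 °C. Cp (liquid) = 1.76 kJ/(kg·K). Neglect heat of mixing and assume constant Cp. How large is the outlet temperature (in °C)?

Adiabatic, steady state ⇒ Σ ṁᵢCp,ᵢ(T_out − Tᵢ) = 0
Σ ṁᵢCp,ᵢTᵢ = 15.5×1.76×113 + 16.2×1.76×-6.65 + 16.7×1.76×83.3 = 5341.4
Σ ṁᵢCp,ᵢ = 15.5×1.76 + 16.2×1.76 + 16.7×1.76 = 85.184
T_out = 5341.4 / 85.184 = 62.704 °C

T_out = 62.7 °C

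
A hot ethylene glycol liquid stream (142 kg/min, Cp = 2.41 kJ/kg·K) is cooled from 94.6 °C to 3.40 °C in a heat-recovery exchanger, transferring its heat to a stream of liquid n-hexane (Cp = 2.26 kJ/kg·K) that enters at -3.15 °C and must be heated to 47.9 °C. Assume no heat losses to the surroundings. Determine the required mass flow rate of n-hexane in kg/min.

Heat released by hot stream: Q = 142 × 2.41 × (94.6 − 3.40) = 31210 kJ/min
Energy balance on cold side (adiabatic exchanger): Q = ṁ_c·Cp_c·(T_c,out − T_c,in)
ṁ_c = 31210 / [2.26 × (47.9 − -3.15)] = 270.52 kg/min

ṁ_c = 271 kg/min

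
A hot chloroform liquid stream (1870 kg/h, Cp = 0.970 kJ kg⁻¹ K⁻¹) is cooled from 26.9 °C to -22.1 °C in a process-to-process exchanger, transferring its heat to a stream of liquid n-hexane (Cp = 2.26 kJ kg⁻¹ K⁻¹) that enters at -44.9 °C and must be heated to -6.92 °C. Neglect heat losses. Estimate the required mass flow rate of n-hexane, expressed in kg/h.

Heat released by hot stream: Q = 1870 × 0.970 × (26.9 − -22.1) = 88881 kJ/h
Energy balance on cold side (adiabatic exchanger): Q = ṁ_c·Cp_c·(T_c,out − T_c,in)
ṁ_c = 88881 / [2.26 × (-6.92 − -44.9)] = 1035.5 kg/h

ṁ_c = 1040 kg/h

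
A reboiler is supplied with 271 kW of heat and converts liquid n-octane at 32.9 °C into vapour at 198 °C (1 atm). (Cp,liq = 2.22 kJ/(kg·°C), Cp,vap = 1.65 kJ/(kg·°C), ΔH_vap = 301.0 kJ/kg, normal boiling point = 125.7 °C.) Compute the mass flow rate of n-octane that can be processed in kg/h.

Δh = 2.22×(125.7−32.9) + 301.0 + 1.65×(198−125.7) = 626.31 kJ/kg
Q = 271 kW = 271 kJ/s = 975600 kJ/h
ṁ = Q/Δh = 975600 / 626.31 = 1557.7 kg/h

ṁ = 1560 kg/h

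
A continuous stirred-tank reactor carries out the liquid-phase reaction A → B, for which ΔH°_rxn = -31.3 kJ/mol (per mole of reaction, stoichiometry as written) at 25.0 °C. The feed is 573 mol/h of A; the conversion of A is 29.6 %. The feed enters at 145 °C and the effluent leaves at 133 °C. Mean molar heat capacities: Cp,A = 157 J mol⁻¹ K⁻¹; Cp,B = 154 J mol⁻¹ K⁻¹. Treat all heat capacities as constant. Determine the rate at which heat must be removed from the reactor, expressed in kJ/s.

Q_out = 1.79 kJ/s

Extent of reaction ξ = 0.296 × 573 = 169.61 mol/h
Reaction term: ξ·ΔH°_rxn = 169.61 × -31.3 = -5308.7 kJ/h
Sensible, feed 145→25 °C: -10795 kJ/h
Outlet flows (mol/h): A 403.39, B 169.61
Sensible, products 25→133 °C: 9660.8 kJ/h
Q = ΔH = -6443.2 kJ/h = -1.7898 kW
Heat removed = 1.7898 kJ/s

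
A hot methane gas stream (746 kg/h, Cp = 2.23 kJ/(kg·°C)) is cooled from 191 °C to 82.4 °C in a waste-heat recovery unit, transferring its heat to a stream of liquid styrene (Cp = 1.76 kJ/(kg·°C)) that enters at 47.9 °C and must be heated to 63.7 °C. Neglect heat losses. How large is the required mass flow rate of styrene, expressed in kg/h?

Heat released by hot stream: Q = 746 × 2.23 × (191 − 82.4) = 180660 kJ/h
Energy balance on cold side (adiabatic exchanger): Q = ṁ_c·Cp_c·(T_c,out − T_c,in)
ṁ_c = 180660 / [1.76 × (63.7 − 47.9)] = 6496.9 kg/h

ṁ_c = 6500 kg/h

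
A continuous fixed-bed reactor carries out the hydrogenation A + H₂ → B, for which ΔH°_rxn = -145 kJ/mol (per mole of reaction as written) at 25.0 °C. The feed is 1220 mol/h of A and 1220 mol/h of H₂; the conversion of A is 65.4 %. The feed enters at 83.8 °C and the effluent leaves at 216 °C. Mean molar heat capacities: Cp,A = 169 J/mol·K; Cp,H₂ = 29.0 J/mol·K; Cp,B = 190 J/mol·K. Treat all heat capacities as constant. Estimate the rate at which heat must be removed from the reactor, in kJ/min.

Q_out = 1420 kJ/min

Extent of reaction ξ = 0.654 × 1220 = 797.88 mol/h
Reaction term: ξ·ΔH°_rxn = 797.88 × -145 = -115690 kJ/h
Sensible, feed 83.8→25 °C: -14204 kJ/h
Outlet flows (mol/h): A 422.12, H₂ 422.12, B 797.88
Sensible, products 25→216 °C: 44919 kJ/h
Q = ΔH = -84978 kJ/h = -23.605 kW
Heat removed = 1416.3 kJ/min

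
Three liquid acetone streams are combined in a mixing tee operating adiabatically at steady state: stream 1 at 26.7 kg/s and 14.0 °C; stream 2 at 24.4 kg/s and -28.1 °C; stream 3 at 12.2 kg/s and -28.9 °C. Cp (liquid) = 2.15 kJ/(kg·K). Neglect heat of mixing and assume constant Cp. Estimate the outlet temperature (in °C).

T_out = -10.5 °C

No heat crosses the boundary, so H_out = H_in.
Σ ṁᵢCp,ᵢTᵢ = 26.7×2.15×14.0 + 24.4×2.15×-28.1 + 12.2×2.15×-28.9 = -1428.5
Σ ṁᵢCp,ᵢ = 26.7×2.15 + 24.4×2.15 + 12.2×2.15 = 136.09
T_out = -1428.5 / 136.09 = -10.496 °C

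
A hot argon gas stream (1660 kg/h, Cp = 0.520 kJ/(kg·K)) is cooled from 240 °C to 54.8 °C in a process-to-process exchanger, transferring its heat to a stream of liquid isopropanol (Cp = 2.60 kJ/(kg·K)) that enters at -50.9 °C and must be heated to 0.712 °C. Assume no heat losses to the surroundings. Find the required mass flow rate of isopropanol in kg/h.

Heat released by hot stream: Q = 1660 × 0.520 × (240 − 54.8) = 159860 kJ/h
Energy balance on cold side (adiabatic exchanger): Q = ṁ_c·Cp_c·(T_c,out − T_c,in)
ṁ_c = 159860 / [2.60 × (0.712 − -50.9)] = 1191.3 kg/h

ṁ_c = 1190 kg/h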